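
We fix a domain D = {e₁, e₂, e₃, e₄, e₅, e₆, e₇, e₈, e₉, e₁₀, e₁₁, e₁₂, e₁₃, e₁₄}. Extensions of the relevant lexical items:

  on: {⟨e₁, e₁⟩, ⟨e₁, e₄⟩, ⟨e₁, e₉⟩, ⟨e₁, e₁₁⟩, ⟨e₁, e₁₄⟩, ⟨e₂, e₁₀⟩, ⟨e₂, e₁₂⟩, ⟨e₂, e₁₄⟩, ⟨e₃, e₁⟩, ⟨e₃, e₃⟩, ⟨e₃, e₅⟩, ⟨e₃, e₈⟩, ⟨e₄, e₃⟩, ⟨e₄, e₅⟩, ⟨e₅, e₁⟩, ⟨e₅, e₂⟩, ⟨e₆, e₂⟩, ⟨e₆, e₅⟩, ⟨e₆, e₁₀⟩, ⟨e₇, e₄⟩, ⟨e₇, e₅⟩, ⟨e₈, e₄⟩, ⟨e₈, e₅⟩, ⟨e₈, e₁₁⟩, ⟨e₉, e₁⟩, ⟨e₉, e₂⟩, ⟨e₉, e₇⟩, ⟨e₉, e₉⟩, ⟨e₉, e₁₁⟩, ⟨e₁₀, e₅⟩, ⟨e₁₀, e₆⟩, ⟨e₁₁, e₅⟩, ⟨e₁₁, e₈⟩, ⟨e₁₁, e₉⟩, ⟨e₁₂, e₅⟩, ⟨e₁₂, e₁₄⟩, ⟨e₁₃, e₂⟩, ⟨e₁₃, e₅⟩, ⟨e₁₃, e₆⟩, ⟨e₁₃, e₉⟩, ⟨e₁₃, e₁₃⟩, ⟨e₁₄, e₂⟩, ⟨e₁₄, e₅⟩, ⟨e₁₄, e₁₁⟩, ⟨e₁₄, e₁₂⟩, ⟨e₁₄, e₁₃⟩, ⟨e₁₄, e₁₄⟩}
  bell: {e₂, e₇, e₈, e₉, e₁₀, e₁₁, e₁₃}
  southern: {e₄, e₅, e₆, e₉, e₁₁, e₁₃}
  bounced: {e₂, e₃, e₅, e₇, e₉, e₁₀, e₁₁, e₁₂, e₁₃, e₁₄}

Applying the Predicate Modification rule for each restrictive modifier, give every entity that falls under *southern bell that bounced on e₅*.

{e₁₁, e₁₃}

⟦that bounced⟧ = ⟦bounced⟧ = {e₂, e₃, e₅, e₇, e₉, e₁₀, e₁₁, e₁₂, e₁₃, e₁₄}
⟦on e₅⟧ = {x : ⟨x, e₅⟩ ∈ ⟦on⟧} = {e₃, e₄, e₆, e₇, e₈, e₁₀, e₁₁, e₁₂, e₁₃, e₁₄}
⟦bell⟧ = {e₂, e₇, e₈, e₉, e₁₀, e₁₁, e₁₃}
… ∩ ⟦that bounced⟧ = {e₂, e₇, e₈, e₉, e₁₀, e₁₁, e₁₃} ∩ {e₂, e₃, e₅, e₇, e₉, e₁₀, e₁₁, e₁₂, e₁₃, e₁₄} = {e₂, e₇, e₉, e₁₀, e₁₁, e₁₃}
… ∩ ⟦on e₅⟧ = {e₂, e₇, e₉, e₁₀, e₁₁, e₁₃} ∩ {e₃, e₄, e₆, e₇, e₈, e₁₀, e₁₁, e₁₂, e₁₃, e₁₄} = {e₇, e₁₀, e₁₁, e₁₃}
… ∩ ⟦southern⟧ = {e₇, e₁₀, e₁₁, e₁₃} ∩ {e₄, e₅, e₆, e₉, e₁₁, e₁₃} = {e₁₁, e₁₃}
So ⟦southern bell that bounced on e₅⟧ = {e₁₁, e₁₃}.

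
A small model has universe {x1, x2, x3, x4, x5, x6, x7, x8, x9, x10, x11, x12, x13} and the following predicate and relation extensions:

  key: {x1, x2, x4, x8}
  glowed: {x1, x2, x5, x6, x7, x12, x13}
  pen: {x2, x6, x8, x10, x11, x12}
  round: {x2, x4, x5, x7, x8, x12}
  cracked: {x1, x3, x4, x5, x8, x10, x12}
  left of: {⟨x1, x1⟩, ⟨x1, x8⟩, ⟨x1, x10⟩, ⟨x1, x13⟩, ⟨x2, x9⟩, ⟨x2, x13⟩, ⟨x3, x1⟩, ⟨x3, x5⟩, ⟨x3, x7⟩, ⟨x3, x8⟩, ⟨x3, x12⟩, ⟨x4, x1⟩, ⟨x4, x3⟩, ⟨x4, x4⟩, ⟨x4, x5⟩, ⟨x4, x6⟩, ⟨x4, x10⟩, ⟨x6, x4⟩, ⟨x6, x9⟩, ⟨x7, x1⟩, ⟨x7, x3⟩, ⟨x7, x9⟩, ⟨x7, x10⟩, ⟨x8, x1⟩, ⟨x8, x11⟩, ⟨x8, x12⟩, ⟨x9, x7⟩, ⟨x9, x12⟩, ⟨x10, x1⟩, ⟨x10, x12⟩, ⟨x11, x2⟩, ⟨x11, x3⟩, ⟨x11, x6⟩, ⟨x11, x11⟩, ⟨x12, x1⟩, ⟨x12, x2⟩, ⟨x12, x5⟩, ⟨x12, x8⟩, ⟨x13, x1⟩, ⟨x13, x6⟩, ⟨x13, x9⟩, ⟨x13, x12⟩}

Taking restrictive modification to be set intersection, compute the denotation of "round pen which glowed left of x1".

{x12}

⟦which glowed⟧ = ⟦glowed⟧ = {x1, x2, x5, x6, x7, x12, x13}
⟦left of x1⟧ = {x : ⟨x, x1⟩ ∈ ⟦left of⟧} = {x1, x3, x4, x7, x8, x10, x12, x13}
⟦pen⟧ = {x2, x6, x8, x10, x11, x12}
… ∩ ⟦which glowed⟧ = {x2, x6, x8, x10, x11, x12} ∩ {x1, x2, x5, x6, x7, x12, x13} = {x2, x6, x12}
… ∩ ⟦left of x1⟧ = {x2, x6, x12} ∩ {x1, x3, x4, x7, x8, x10, x12, x13} = {x12}
… ∩ ⟦round⟧ = {x12} ∩ {x2, x4, x5, x7, x8, x12} = {x12}
So ⟦round pen which glowed left of x1⟧ = {x12}.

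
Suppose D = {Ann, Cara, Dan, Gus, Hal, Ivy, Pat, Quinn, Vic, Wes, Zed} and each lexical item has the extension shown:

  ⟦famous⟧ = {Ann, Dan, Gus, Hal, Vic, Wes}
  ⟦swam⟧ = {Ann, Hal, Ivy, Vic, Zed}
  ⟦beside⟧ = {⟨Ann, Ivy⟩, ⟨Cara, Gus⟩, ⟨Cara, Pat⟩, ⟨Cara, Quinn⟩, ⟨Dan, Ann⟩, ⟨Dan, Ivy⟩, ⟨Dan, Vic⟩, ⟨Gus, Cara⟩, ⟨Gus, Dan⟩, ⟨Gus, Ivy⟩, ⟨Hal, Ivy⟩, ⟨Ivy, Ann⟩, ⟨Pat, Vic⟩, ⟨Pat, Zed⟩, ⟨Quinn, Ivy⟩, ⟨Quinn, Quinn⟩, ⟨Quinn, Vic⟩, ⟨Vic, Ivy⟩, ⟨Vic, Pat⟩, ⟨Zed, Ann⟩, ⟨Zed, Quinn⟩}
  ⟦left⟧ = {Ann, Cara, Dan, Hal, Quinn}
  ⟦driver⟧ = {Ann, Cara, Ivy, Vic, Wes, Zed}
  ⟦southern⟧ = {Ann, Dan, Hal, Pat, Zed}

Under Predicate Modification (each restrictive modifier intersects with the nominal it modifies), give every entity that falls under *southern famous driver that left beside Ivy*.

⟦that left⟧ = ⟦left⟧ = {Ann, Cara, Dan, Hal, Quinn}
⟦beside Ivy⟧ = {x : ⟨x, Ivy⟩ ∈ ⟦beside⟧} = {Ann, Dan, Gus, Hal, Quinn, Vic}
⟦driver⟧ = {Ann, Cara, Ivy, Vic, Wes, Zed}
… ∩ ⟦that left⟧ = {Ann, Cara, Ivy, Vic, Wes, Zed} ∩ {Ann, Cara, Dan, Hal, Quinn} = {Ann, Cara}
… ∩ ⟦beside Ivy⟧ = {Ann, Cara} ∩ {Ann, Dan, Gus, Hal, Quinn, Vic} = {Ann}
… ∩ ⟦southern⟧ = {Ann} ∩ {Ann, Dan, Hal, Pat, Zed} = {Ann}
… ∩ ⟦famous⟧ = {Ann} ∩ {Ann, Dan, Gus, Hal, Vic, Wes} = {Ann}
So ⟦southern famous driver that left beside Ivy⟧ = {Ann}.

{Ann}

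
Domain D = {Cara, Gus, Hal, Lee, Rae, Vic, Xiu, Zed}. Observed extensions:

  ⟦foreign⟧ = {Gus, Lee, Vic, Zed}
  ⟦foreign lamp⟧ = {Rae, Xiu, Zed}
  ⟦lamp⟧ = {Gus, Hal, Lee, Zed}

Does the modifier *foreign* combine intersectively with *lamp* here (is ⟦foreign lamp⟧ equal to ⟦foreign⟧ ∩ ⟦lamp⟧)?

no

⟦foreign⟧ ∩ ⟦lamp⟧ = {Gus, Lee, Vic, Zed} ∩ {Gus, Hal, Lee, Zed} = {Gus, Lee, Zed}
Observed ⟦foreign lamp⟧ = {Rae, Xiu, Zed}.
These differ, so the modifier is not intersective in this model.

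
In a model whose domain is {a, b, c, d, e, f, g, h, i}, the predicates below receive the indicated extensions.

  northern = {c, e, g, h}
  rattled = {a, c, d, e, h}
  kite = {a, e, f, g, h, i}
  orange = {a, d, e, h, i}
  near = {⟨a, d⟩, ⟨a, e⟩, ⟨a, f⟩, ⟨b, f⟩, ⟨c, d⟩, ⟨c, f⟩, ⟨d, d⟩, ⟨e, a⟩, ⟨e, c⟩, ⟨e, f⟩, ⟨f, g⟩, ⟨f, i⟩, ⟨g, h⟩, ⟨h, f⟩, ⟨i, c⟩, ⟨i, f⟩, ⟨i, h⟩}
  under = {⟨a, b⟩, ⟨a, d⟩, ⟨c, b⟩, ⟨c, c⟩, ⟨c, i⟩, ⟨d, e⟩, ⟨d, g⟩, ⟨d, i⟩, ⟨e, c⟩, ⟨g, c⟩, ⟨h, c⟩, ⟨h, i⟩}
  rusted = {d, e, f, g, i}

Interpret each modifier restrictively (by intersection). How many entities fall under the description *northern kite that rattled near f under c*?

2

⟦that rattled⟧ = ⟦rattled⟧ = {a, c, d, e, h}
⟦near f⟧ = {x : ⟨x, f⟩ ∈ ⟦near⟧} = {a, b, c, e, h, i}
⟦under c⟧ = {x : ⟨x, c⟩ ∈ ⟦under⟧} = {c, e, g, h}
⟦kite⟧ = {a, e, f, g, h, i}
… ∩ ⟦that rattled⟧ = {a, e, f, g, h, i} ∩ {a, c, d, e, h} = {a, e, h}
… ∩ ⟦near f⟧ = {a, e, h} ∩ {a, b, c, e, h, i} = {a, e, h}
… ∩ ⟦under c⟧ = {a, e, h} ∩ {c, e, g, h} = {e, h}
… ∩ ⟦northern⟧ = {e, h} ∩ {c, e, g, h} = {e, h}
⟦northern kite that rattled near f under c⟧ = {e, h}, so the cardinality is 2.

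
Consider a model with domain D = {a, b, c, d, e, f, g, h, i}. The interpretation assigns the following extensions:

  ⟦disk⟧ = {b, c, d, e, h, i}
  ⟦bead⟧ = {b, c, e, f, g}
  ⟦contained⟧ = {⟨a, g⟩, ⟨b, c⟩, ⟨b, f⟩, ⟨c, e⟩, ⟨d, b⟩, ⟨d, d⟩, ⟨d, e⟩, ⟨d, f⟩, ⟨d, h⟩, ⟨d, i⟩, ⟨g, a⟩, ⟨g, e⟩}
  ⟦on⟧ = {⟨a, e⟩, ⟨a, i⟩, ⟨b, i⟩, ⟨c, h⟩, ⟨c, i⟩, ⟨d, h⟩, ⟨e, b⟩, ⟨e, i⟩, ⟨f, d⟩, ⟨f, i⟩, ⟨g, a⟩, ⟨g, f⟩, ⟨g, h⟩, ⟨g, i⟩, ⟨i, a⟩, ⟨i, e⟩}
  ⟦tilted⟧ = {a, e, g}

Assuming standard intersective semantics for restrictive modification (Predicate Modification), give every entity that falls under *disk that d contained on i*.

⟦that d contained⟧ = {x : ⟨d, x⟩ ∈ ⟦contained⟧} = {b, d, e, f, h, i}
⟦on i⟧ = {x : ⟨x, i⟩ ∈ ⟦on⟧} = {a, b, c, e, f, g}
⟦disk⟧ = {b, c, d, e, h, i}
… ∩ ⟦that d contained⟧ = {b, c, d, e, h, i} ∩ {b, d, e, f, h, i} = {b, d, e, h, i}
… ∩ ⟦on i⟧ = {b, d, e, h, i} ∩ {a, b, c, e, f, g} = {b, e}
So ⟦disk that d contained on i⟧ = {b, e}.

{b, e}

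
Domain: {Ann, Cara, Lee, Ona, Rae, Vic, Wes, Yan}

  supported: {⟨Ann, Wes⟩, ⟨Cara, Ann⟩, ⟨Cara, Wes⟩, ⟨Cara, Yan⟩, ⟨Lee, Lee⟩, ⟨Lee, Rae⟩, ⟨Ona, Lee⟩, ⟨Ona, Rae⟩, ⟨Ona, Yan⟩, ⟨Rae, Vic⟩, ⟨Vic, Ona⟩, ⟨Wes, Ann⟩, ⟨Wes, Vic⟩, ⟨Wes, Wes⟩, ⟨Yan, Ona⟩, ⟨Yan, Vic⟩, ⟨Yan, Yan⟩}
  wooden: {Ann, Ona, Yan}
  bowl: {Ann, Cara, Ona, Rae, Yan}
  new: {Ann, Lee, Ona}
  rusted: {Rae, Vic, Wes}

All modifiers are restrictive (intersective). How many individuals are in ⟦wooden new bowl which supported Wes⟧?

1

⟦which supported Wes⟧ = {x : ⟨x, Wes⟩ ∈ ⟦supported⟧} = {Ann, Cara, Wes}
⟦bowl⟧ = {Ann, Cara, Ona, Rae, Yan}
… ∩ ⟦which supported Wes⟧ = {Ann, Cara, Ona, Rae, Yan} ∩ {Ann, Cara, Wes} = {Ann, Cara}
… ∩ ⟦wooden⟧ = {Ann, Cara} ∩ {Ann, Ona, Yan} = {Ann}
… ∩ ⟦new⟧ = {Ann} ∩ {Ann, Lee, Ona} = {Ann}
⟦wooden new bowl which supported Wes⟧ = {Ann}, so the cardinality is 1.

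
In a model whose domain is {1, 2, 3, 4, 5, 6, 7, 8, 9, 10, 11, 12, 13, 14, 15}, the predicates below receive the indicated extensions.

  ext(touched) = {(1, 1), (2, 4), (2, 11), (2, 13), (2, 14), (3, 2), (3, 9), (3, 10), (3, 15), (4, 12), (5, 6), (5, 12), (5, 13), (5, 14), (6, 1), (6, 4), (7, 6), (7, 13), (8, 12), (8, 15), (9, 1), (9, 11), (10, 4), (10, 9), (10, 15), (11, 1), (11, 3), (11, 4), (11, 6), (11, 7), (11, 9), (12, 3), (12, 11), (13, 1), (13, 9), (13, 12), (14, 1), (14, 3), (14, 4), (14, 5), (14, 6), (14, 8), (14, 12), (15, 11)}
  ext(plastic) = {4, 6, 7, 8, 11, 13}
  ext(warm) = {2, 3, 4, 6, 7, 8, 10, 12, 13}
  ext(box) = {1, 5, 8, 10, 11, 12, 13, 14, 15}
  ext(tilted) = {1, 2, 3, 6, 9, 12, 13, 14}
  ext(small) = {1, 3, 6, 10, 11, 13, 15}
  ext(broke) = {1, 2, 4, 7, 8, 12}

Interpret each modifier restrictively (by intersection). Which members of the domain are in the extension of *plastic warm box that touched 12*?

{8, 13}

⟦that touched 12⟧ = {x : ⟨x, 12⟩ ∈ ⟦touched⟧} = {4, 5, 8, 13, 14}
⟦box⟧ = {1, 5, 8, 10, 11, 12, 13, 14, 15}
… ∩ ⟦that touched 12⟧ = {1, 5, 8, 10, 11, 12, 13, 14, 15} ∩ {4, 5, 8, 13, 14} = {5, 8, 13, 14}
… ∩ ⟦plastic⟧ = {5, 8, 13, 14} ∩ {4, 6, 7, 8, 11, 13} = {8, 13}
… ∩ ⟦warm⟧ = {8, 13} ∩ {2, 3, 4, 6, 7, 8, 10, 12, 13} = {8, 13}
So ⟦plastic warm box that touched 12⟧ = {8, 13}.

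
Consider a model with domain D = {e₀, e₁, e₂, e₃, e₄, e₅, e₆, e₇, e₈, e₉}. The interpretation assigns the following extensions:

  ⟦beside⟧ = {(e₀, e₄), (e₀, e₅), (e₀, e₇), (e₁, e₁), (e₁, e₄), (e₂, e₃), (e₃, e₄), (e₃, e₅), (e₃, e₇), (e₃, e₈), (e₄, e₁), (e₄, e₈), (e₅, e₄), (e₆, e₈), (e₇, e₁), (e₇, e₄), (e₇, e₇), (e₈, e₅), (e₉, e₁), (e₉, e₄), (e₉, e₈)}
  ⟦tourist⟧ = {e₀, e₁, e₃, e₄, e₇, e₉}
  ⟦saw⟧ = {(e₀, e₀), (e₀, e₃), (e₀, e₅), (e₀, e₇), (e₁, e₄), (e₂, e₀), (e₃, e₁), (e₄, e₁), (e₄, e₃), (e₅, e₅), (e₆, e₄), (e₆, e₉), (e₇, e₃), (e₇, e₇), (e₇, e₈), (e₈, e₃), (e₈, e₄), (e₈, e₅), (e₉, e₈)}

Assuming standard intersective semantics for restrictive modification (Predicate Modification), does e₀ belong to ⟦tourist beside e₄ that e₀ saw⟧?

⟦beside e₄⟧ = {x : ⟨x, e₄⟩ ∈ ⟦beside⟧} = {e₀, e₁, e₃, e₅, e₇, e₉}
⟦that e₀ saw⟧ = {x : ⟨e₀, x⟩ ∈ ⟦saw⟧} = {e₀, e₃, e₅, e₇}
⟦tourist⟧ = {e₀, e₁, e₃, e₄, e₇, e₉}
… ∩ ⟦beside e₄⟧ = {e₀, e₁, e₃, e₄, e₇, e₉} ∩ {e₀, e₁, e₃, e₅, e₇, e₉} = {e₀, e₁, e₃, e₇, e₉}
… ∩ ⟦that e₀ saw⟧ = {e₀, e₁, e₃, e₇, e₉} ∩ {e₀, e₃, e₅, e₇} = {e₀, e₃, e₇}
⟦tourist beside e₄ that e₀ saw⟧ = {e₀, e₃, e₇}; e₀ ∈ this set.

yes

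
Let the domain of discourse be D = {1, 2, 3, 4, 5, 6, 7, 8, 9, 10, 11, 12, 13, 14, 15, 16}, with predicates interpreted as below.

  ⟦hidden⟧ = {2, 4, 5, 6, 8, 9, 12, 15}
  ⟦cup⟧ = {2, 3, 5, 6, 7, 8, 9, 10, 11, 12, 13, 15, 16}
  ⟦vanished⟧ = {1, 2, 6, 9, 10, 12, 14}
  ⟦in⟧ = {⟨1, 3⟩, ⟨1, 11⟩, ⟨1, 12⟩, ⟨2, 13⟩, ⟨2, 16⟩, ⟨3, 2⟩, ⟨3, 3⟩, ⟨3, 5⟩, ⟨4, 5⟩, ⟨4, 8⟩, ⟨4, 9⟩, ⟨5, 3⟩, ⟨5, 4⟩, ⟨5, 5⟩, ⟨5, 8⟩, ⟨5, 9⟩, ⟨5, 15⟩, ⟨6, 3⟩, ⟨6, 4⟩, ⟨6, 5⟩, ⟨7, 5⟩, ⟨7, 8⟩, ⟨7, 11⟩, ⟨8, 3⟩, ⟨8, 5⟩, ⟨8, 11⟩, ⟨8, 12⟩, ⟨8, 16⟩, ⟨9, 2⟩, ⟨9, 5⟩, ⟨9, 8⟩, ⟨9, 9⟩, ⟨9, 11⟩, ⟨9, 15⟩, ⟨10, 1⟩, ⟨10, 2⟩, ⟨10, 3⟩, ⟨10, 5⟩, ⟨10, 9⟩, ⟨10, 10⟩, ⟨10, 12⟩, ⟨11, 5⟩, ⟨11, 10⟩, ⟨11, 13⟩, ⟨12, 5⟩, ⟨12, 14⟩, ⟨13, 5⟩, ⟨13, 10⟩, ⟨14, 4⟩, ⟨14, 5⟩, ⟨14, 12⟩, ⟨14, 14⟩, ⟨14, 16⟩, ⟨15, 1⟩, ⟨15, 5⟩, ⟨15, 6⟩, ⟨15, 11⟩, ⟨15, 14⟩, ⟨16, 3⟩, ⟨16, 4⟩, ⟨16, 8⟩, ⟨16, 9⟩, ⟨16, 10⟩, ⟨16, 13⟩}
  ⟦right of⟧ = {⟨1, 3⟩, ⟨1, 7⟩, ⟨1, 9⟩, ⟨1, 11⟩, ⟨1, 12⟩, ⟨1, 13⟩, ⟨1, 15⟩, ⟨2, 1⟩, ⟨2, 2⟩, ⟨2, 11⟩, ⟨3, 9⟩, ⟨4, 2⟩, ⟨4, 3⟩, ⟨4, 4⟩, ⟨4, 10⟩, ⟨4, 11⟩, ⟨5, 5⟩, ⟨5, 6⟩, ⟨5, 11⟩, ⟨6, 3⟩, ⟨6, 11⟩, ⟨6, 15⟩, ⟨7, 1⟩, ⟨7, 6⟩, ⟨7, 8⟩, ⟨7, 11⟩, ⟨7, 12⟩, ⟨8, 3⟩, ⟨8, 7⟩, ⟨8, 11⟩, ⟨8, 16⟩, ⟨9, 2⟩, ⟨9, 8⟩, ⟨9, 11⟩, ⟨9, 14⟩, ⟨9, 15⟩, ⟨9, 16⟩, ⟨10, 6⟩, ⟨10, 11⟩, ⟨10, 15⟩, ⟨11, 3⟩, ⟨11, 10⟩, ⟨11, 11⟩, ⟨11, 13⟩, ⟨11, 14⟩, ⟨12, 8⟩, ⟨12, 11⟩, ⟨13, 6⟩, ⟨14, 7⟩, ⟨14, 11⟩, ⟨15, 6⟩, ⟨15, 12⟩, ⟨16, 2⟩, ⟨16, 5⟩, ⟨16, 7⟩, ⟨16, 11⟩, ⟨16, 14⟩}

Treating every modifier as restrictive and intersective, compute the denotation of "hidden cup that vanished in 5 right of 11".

⟦that vanished⟧ = ⟦vanished⟧ = {1, 2, 6, 9, 10, 12, 14}
⟦in 5⟧ = {x : ⟨x, 5⟩ ∈ ⟦in⟧} = {3, 4, 5, 6, 7, 8, 9, 10, 11, 12, 13, 14, 15}
⟦right of 11⟧ = {x : ⟨x, 11⟩ ∈ ⟦right of⟧} = {1, 2, 4, 5, 6, 7, 8, 9, 10, 11, 12, 14, 16}
⟦cup⟧ = {2, 3, 5, 6, 7, 8, 9, 10, 11, 12, 13, 15, 16}
… ∩ ⟦that vanished⟧ = {2, 3, 5, 6, 7, 8, 9, 10, 11, 12, 13, 15, 16} ∩ {1, 2, 6, 9, 10, 12, 14} = {2, 6, 9, 10, 12}
… ∩ ⟦in 5⟧ = {2, 6, 9, 10, 12} ∩ {3, 4, 5, 6, 7, 8, 9, 10, 11, 12, 13, 14, 15} = {6, 9, 10, 12}
… ∩ ⟦right of 11⟧ = {6, 9, 10, 12} ∩ {1, 2, 4, 5, 6, 7, 8, 9, 10, 11, 12, 14, 16} = {6, 9, 10, 12}
… ∩ ⟦hidden⟧ = {6, 9, 10, 12} ∩ {2, 4, 5, 6, 8, 9, 12, 15} = {6, 9, 12}
So ⟦hidden cup that vanished in 5 right of 11⟧ = {6, 9, 12}.

{6, 9, 12}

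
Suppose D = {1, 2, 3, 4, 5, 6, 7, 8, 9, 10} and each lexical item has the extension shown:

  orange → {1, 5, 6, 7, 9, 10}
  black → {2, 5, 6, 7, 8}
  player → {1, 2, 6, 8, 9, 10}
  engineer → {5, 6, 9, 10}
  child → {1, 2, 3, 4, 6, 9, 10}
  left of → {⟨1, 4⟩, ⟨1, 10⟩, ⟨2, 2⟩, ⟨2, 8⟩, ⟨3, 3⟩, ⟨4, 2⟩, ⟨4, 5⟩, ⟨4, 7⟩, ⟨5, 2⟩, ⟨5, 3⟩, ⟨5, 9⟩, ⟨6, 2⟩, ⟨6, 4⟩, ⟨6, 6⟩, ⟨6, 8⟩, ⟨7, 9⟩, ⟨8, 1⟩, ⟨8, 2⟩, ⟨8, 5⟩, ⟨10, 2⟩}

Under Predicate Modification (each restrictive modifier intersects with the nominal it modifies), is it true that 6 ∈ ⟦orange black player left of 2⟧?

yes

⟦left of 2⟧ = {x : ⟨x, 2⟩ ∈ ⟦left of⟧} = {2, 4, 5, 6, 8, 10}
⟦player⟧ = {1, 2, 6, 8, 9, 10}
… ∩ ⟦left of 2⟧ = {1, 2, 6, 8, 9, 10} ∩ {2, 4, 5, 6, 8, 10} = {2, 6, 8, 10}
… ∩ ⟦orange⟧ = {2, 6, 8, 10} ∩ {1, 5, 6, 7, 9, 10} = {6, 10}
… ∩ ⟦black⟧ = {6, 10} ∩ {2, 5, 6, 7, 8} = {6}
⟦orange black player left of 2⟧ = {6}; 6 ∈ this set.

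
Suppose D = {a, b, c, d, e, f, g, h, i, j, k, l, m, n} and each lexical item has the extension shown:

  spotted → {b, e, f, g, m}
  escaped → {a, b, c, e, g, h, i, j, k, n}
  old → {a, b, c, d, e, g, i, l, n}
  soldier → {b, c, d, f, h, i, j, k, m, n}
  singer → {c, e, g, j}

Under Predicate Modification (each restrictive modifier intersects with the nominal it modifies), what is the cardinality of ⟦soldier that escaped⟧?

7

⟦that escaped⟧ = ⟦escaped⟧ = {a, b, c, e, g, h, i, j, k, n}
⟦soldier⟧ = {b, c, d, f, h, i, j, k, m, n}
… ∩ ⟦that escaped⟧ = {b, c, d, f, h, i, j, k, m, n} ∩ {a, b, c, e, g, h, i, j, k, n} = {b, c, h, i, j, k, n}
⟦soldier that escaped⟧ = {b, c, h, i, j, k, n}, so the cardinality is 7.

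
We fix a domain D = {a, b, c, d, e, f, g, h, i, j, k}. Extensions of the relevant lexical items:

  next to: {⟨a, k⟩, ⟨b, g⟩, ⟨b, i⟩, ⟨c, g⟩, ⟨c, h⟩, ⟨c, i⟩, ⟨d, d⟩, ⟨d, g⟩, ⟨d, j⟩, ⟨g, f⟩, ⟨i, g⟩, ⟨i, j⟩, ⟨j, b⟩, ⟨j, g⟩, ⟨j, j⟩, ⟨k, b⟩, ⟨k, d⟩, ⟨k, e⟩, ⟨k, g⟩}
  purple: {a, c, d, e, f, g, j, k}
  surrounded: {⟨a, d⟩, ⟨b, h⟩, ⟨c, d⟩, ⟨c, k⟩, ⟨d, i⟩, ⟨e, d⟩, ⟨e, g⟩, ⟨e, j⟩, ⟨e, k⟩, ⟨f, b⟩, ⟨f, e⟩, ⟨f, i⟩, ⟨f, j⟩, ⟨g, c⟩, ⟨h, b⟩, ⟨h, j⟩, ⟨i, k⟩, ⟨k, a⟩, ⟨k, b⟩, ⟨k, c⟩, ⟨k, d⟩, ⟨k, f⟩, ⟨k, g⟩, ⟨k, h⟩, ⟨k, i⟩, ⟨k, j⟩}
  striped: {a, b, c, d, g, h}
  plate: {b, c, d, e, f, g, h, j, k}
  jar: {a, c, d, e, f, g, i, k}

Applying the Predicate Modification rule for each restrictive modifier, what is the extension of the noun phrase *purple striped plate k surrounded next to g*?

⟦k surrounded⟧ = {x : ⟨k, x⟩ ∈ ⟦surrounded⟧} = {a, b, c, d, f, g, h, i, j}
⟦next to g⟧ = {x : ⟨x, g⟩ ∈ ⟦next to⟧} = {b, c, d, i, j, k}
⟦plate⟧ = {b, c, d, e, f, g, h, j, k}
… ∩ ⟦k surrounded⟧ = {b, c, d, e, f, g, h, j, k} ∩ {a, b, c, d, f, g, h, i, j} = {b, c, d, f, g, h, j}
… ∩ ⟦next to g⟧ = {b, c, d, f, g, h, j} ∩ {b, c, d, i, j, k} = {b, c, d, j}
… ∩ ⟦purple⟧ = {b, c, d, j} ∩ {a, c, d, e, f, g, j, k} = {c, d, j}
… ∩ ⟦striped⟧ = {c, d, j} ∩ {a, b, c, d, g, h} = {c, d}
So ⟦purple striped plate k surrounded next to g⟧ = {c, d}.

{c, d}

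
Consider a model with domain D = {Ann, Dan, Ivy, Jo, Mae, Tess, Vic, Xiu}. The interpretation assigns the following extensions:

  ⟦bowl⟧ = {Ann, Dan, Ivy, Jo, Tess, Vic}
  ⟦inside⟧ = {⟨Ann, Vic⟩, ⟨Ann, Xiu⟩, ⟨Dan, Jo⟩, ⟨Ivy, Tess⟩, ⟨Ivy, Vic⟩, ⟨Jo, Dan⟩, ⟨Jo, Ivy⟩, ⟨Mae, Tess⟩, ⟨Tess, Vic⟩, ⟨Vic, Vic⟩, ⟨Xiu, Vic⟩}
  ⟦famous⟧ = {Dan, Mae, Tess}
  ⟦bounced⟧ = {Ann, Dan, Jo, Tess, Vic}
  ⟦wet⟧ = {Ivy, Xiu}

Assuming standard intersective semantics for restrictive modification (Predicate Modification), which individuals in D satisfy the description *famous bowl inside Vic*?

⟦inside Vic⟧ = {x : ⟨x, Vic⟩ ∈ ⟦inside⟧} = {Ann, Ivy, Tess, Vic, Xiu}
⟦bowl⟧ = {Ann, Dan, Ivy, Jo, Tess, Vic}
… ∩ ⟦inside Vic⟧ = {Ann, Dan, Ivy, Jo, Tess, Vic} ∩ {Ann, Ivy, Tess, Vic, Xiu} = {Ann, Ivy, Tess, Vic}
… ∩ ⟦famous⟧ = {Ann, Ivy, Tess, Vic} ∩ {Dan, Mae, Tess} = {Tess}
So ⟦famous bowl inside Vic⟧ = {Tess}.

{Tess}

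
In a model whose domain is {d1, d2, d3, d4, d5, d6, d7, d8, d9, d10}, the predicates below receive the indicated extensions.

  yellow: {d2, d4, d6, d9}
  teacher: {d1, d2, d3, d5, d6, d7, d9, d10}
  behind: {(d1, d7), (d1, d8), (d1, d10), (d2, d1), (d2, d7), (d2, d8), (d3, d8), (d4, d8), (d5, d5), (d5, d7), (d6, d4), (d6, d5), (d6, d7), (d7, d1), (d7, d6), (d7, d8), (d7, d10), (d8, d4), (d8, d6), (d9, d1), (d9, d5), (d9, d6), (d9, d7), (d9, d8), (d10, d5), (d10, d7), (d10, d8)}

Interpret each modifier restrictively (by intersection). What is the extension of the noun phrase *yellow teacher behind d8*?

{d2, d9}

⟦behind d8⟧ = {x : ⟨x, d8⟩ ∈ ⟦behind⟧} = {d1, d2, d3, d4, d7, d9, d10}
⟦teacher⟧ = {d1, d2, d3, d5, d6, d7, d9, d10}
… ∩ ⟦behind d8⟧ = {d1, d2, d3, d5, d6, d7, d9, d10} ∩ {d1, d2, d3, d4, d7, d9, d10} = {d1, d2, d3, d7, d9, d10}
… ∩ ⟦yellow⟧ = {d1, d2, d3, d7, d9, d10} ∩ {d2, d4, d6, d9} = {d2, d9}
So ⟦yellow teacher behind d8⟧ = {d2, d9}.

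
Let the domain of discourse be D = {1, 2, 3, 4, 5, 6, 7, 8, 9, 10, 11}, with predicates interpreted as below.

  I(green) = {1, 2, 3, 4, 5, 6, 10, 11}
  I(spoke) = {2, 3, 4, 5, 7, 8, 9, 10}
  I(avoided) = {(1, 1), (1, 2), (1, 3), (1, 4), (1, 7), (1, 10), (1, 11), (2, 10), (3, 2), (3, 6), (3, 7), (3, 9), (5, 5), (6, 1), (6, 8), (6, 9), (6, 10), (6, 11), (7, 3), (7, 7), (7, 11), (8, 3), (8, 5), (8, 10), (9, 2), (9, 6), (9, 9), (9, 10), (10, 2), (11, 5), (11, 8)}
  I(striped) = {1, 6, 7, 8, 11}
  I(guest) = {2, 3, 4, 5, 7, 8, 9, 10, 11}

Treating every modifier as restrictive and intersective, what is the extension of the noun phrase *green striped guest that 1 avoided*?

{11}

⟦that 1 avoided⟧ = {x : ⟨1, x⟩ ∈ ⟦avoided⟧} = {1, 2, 3, 4, 7, 10, 11}
⟦guest⟧ = {2, 3, 4, 5, 7, 8, 9, 10, 11}
… ∩ ⟦that 1 avoided⟧ = {2, 3, 4, 5, 7, 8, 9, 10, 11} ∩ {1, 2, 3, 4, 7, 10, 11} = {2, 3, 4, 7, 10, 11}
… ∩ ⟦green⟧ = {2, 3, 4, 7, 10, 11} ∩ {1, 2, 3, 4, 5, 6, 10, 11} = {2, 3, 4, 10, 11}
… ∩ ⟦striped⟧ = {2, 3, 4, 10, 11} ∩ {1, 6, 7, 8, 11} = {11}
So ⟦green striped guest that 1 avoided⟧ = {11}.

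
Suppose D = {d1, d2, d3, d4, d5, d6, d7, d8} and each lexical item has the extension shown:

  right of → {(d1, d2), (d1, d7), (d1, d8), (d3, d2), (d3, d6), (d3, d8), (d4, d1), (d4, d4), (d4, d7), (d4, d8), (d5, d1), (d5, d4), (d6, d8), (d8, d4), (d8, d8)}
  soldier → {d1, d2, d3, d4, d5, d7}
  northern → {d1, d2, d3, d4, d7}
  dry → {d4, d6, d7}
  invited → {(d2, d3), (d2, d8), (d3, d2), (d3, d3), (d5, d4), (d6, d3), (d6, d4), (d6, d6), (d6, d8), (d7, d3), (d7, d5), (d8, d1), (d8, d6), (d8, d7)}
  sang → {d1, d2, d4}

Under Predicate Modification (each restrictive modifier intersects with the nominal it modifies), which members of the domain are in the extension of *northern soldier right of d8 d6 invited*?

⟦right of d8⟧ = {x : ⟨x, d8⟩ ∈ ⟦right of⟧} = {d1, d3, d4, d6, d8}
⟦d6 invited⟧ = {x : ⟨d6, x⟩ ∈ ⟦invited⟧} = {d3, d4, d6, d8}
⟦soldier⟧ = {d1, d2, d3, d4, d5, d7}
… ∩ ⟦right of d8⟧ = {d1, d2, d3, d4, d5, d7} ∩ {d1, d3, d4, d6, d8} = {d1, d3, d4}
… ∩ ⟦d6 invited⟧ = {d1, d3, d4} ∩ {d3, d4, d6, d8} = {d3, d4}
… ∩ ⟦northern⟧ = {d3, d4} ∩ {d1, d2, d3, d4, d7} = {d3, d4}
So ⟦northern soldier right of d8 d6 invited⟧ = {d3, d4}.

{d3, d4}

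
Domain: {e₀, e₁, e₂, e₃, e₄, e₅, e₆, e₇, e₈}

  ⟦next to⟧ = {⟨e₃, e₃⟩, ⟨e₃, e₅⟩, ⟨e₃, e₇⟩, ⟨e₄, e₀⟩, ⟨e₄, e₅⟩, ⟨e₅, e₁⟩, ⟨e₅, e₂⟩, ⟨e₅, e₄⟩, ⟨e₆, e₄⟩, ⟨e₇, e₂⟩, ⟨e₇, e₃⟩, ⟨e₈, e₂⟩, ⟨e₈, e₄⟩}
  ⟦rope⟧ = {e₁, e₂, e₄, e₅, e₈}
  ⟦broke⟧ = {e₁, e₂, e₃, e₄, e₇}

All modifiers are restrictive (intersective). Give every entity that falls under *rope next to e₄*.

⟦next to e₄⟧ = {x : ⟨x, e₄⟩ ∈ ⟦next to⟧} = {e₅, e₆, e₈}
⟦rope⟧ = {e₁, e₂, e₄, e₅, e₈}
… ∩ ⟦next to e₄⟧ = {e₁, e₂, e₄, e₅, e₈} ∩ {e₅, e₆, e₈} = {e₅, e₈}
So ⟦rope next to e₄⟧ = {e₅, e₈}.

{e₅, e₈}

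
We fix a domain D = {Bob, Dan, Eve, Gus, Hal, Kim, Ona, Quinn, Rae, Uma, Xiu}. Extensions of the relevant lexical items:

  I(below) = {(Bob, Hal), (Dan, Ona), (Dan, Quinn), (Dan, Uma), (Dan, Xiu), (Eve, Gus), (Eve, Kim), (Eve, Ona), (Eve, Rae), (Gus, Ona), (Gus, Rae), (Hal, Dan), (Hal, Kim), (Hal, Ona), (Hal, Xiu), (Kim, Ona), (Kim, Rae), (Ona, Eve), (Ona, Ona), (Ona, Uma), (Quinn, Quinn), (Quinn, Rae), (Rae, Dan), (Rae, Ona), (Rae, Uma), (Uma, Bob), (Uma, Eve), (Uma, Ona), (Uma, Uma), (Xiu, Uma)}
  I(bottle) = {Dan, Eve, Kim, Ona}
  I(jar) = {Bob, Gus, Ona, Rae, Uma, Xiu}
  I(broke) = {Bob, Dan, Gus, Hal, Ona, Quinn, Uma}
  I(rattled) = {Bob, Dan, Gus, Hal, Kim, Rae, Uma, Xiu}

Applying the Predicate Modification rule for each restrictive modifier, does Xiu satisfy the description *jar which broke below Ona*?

no

⟦which broke⟧ = ⟦broke⟧ = {Bob, Dan, Gus, Hal, Ona, Quinn, Uma}
⟦below Ona⟧ = {x : ⟨x, Ona⟩ ∈ ⟦below⟧} = {Dan, Eve, Gus, Hal, Kim, Ona, Rae, Uma}
⟦jar⟧ = {Bob, Gus, Ona, Rae, Uma, Xiu}
… ∩ ⟦which broke⟧ = {Bob, Gus, Ona, Rae, Uma, Xiu} ∩ {Bob, Dan, Gus, Hal, Ona, Quinn, Uma} = {Bob, Gus, Ona, Uma}
… ∩ ⟦below Ona⟧ = {Bob, Gus, Ona, Uma} ∩ {Dan, Eve, Gus, Hal, Kim, Ona, Rae, Uma} = {Gus, Ona, Uma}
⟦jar which broke below Ona⟧ = {Gus, Ona, Uma}; Xiu ∉ this set.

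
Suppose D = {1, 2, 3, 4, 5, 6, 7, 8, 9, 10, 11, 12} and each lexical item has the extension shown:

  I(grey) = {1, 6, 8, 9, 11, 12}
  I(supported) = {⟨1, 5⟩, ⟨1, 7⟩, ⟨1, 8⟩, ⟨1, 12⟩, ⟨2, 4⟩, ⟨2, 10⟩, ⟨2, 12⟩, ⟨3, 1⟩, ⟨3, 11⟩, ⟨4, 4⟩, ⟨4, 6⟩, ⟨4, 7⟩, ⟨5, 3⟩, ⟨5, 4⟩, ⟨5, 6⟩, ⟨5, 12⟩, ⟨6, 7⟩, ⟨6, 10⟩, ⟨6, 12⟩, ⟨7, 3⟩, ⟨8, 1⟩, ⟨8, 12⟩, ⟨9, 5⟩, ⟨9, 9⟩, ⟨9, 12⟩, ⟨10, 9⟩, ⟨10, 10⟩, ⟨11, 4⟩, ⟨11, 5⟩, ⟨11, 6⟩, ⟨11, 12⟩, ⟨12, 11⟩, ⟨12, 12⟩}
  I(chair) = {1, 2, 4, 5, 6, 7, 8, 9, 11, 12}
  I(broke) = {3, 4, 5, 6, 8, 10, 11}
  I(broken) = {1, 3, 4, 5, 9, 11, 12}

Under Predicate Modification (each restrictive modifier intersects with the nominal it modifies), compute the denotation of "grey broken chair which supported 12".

{1, 9, 11, 12}

⟦which supported 12⟧ = {x : ⟨x, 12⟩ ∈ ⟦supported⟧} = {1, 2, 5, 6, 8, 9, 11, 12}
⟦chair⟧ = {1, 2, 4, 5, 6, 7, 8, 9, 11, 12}
… ∩ ⟦which supported 12⟧ = {1, 2, 4, 5, 6, 7, 8, 9, 11, 12} ∩ {1, 2, 5, 6, 8, 9, 11, 12} = {1, 2, 5, 6, 8, 9, 11, 12}
… ∩ ⟦grey⟧ = {1, 2, 5, 6, 8, 9, 11, 12} ∩ {1, 6, 8, 9, 11, 12} = {1, 6, 8, 9, 11, 12}
… ∩ ⟦broken⟧ = {1, 6, 8, 9, 11, 12} ∩ {1, 3, 4, 5, 9, 11, 12} = {1, 9, 11, 12}
So ⟦grey broken chair which supported 12⟧ = {1, 9, 11, 12}.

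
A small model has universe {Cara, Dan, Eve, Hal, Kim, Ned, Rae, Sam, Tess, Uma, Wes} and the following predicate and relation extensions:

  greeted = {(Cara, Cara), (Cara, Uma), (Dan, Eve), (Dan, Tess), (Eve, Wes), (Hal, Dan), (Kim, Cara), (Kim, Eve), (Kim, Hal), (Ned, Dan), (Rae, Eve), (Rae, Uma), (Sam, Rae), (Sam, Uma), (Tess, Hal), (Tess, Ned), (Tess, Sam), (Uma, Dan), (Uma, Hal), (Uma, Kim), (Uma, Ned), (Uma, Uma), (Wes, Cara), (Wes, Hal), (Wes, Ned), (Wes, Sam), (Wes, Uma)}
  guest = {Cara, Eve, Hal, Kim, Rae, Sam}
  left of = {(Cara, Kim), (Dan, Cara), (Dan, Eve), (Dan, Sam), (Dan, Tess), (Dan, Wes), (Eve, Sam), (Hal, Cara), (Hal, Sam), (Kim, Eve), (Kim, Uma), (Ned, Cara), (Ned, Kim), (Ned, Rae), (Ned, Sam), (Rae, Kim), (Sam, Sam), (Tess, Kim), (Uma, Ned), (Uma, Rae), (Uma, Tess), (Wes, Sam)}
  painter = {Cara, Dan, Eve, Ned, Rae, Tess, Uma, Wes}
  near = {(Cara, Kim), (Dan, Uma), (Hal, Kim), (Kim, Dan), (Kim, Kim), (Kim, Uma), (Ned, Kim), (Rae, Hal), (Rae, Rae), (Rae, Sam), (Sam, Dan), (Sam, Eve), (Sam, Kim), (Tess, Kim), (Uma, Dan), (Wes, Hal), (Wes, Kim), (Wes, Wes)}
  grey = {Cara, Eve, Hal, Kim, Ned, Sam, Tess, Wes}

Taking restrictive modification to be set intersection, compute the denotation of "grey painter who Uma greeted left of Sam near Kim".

{Ned}

⟦who Uma greeted⟧ = {x : ⟨Uma, x⟩ ∈ ⟦greeted⟧} = {Dan, Hal, Kim, Ned, Uma}
⟦left of Sam⟧ = {x : ⟨x, Sam⟩ ∈ ⟦left of⟧} = {Dan, Eve, Hal, Ned, Sam, Wes}
⟦near Kim⟧ = {x : ⟨x, Kim⟩ ∈ ⟦near⟧} = {Cara, Hal, Kim, Ned, Sam, Tess, Wes}
⟦painter⟧ = {Cara, Dan, Eve, Ned, Rae, Tess, Uma, Wes}
… ∩ ⟦who Uma greeted⟧ = {Cara, Dan, Eve, Ned, Rae, Tess, Uma, Wes} ∩ {Dan, Hal, Kim, Ned, Uma} = {Dan, Ned, Uma}
… ∩ ⟦left of Sam⟧ = {Dan, Ned, Uma} ∩ {Dan, Eve, Hal, Ned, Sam, Wes} = {Dan, Ned}
… ∩ ⟦near Kim⟧ = {Dan, Ned} ∩ {Cara, Hal, Kim, Ned, Sam, Tess, Wes} = {Ned}
… ∩ ⟦grey⟧ = {Ned} ∩ {Cara, Eve, Hal, Kim, Ned, Sam, Tess, Wes} = {Ned}
So ⟦grey painter who Uma greeted left of Sam near Kim⟧ = {Ned}.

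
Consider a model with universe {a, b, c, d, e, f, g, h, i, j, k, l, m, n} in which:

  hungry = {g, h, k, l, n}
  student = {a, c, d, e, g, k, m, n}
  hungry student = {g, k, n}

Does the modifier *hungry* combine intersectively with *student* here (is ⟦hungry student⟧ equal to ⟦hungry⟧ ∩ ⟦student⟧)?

⟦hungry⟧ ∩ ⟦student⟧ = {g, h, k, l, n} ∩ {a, c, d, e, g, k, m, n} = {g, k, n}
Observed ⟦hungry student⟧ = {g, k, n}.
These coincide, so the modifier is intersective here.

yes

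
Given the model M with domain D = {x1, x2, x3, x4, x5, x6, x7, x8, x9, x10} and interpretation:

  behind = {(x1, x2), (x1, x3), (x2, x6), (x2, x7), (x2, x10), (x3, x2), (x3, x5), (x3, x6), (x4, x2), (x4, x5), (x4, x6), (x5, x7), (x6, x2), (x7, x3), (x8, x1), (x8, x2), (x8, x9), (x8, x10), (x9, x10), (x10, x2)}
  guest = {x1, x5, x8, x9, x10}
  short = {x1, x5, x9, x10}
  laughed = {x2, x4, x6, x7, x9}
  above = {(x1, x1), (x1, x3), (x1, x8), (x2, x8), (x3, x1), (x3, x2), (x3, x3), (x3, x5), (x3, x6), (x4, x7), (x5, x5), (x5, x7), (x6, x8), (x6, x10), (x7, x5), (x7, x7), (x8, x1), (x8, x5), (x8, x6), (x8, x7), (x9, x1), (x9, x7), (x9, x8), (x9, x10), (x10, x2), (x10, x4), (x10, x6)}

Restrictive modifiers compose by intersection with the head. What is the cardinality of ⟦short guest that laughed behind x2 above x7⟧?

⟦that laughed⟧ = ⟦laughed⟧ = {x2, x4, x6, x7, x9}
⟦behind x2⟧ = {x : ⟨x, x2⟩ ∈ ⟦behind⟧} = {x1, x3, x4, x6, x8, x10}
⟦above x7⟧ = {x : ⟨x, x7⟩ ∈ ⟦above⟧} = {x4, x5, x7, x8, x9}
⟦guest⟧ = {x1, x5, x8, x9, x10}
… ∩ ⟦that laughed⟧ = {x1, x5, x8, x9, x10} ∩ {x2, x4, x6, x7, x9} = {x9}
… ∩ ⟦behind x2⟧ = {x9} ∩ {x1, x3, x4, x6, x8, x10} = ∅
… ∩ ⟦above x7⟧ = ∅ ∩ {x4, x5, x7, x8, x9} = ∅
… ∩ ⟦short⟧ = ∅ ∩ {x1, x5, x9, x10} = ∅
⟦short guest that laughed behind x2 above x7⟧ = ∅, so the cardinality is 0.

0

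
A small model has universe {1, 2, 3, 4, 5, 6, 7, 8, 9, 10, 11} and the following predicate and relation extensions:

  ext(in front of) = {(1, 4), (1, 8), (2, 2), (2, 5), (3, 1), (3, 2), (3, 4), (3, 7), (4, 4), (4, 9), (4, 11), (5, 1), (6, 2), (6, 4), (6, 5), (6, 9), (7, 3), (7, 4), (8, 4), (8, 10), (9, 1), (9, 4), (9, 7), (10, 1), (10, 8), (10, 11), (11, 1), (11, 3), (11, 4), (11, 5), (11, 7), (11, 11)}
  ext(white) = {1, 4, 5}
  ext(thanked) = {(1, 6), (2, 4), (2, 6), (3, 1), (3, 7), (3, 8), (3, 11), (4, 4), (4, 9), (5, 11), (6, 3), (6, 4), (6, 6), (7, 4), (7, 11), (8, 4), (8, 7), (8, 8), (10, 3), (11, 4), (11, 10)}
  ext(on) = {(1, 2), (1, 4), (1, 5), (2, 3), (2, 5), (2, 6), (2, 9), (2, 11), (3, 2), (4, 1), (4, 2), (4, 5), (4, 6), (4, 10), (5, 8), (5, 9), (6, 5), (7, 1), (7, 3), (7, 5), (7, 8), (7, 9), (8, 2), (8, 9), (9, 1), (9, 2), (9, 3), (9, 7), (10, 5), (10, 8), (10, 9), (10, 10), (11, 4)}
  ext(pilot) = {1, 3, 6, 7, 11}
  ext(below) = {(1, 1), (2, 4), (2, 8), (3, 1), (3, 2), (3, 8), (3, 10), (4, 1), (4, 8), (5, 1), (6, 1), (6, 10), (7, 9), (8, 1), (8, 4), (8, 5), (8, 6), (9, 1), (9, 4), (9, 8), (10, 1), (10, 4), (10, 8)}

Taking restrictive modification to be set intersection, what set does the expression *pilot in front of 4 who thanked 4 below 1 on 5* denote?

⟦in front of 4⟧ = {x : ⟨x, 4⟩ ∈ ⟦in front of⟧} = {1, 3, 4, 6, 7, 8, 9, 11}
⟦who thanked 4⟧ = {x : ⟨x, 4⟩ ∈ ⟦thanked⟧} = {2, 4, 6, 7, 8, 11}
⟦below 1⟧ = {x : ⟨x, 1⟩ ∈ ⟦below⟧} = {1, 3, 4, 5, 6, 8, 9, 10}
⟦on 5⟧ = {x : ⟨x, 5⟩ ∈ ⟦on⟧} = {1, 2, 4, 6, 7, 10}
⟦pilot⟧ = {1, 3, 6, 7, 11}
… ∩ ⟦in front of 4⟧ = {1, 3, 6, 7, 11} ∩ {1, 3, 4, 6, 7, 8, 9, 11} = {1, 3, 6, 7, 11}
… ∩ ⟦who thanked 4⟧ = {1, 3, 6, 7, 11} ∩ {2, 4, 6, 7, 8, 11} = {6, 7, 11}
… ∩ ⟦below 1⟧ = {6, 7, 11} ∩ {1, 3, 4, 5, 6, 8, 9, 10} = {6}
… ∩ ⟦on 5⟧ = {6} ∩ {1, 2, 4, 6, 7, 10} = {6}
So ⟦pilot in front of 4 who thanked 4 below 1 on 5⟧ = {6}.

{6}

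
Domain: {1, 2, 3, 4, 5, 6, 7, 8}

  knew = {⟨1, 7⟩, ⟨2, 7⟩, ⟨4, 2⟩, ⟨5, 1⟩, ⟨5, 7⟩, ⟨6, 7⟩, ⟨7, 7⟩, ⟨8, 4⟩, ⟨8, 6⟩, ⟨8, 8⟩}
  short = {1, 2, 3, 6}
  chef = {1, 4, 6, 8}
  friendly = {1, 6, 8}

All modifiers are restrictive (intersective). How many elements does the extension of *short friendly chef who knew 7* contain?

2

⟦who knew 7⟧ = {x : ⟨x, 7⟩ ∈ ⟦knew⟧} = {1, 2, 5, 6, 7}
⟦chef⟧ = {1, 4, 6, 8}
… ∩ ⟦who knew 7⟧ = {1, 4, 6, 8} ∩ {1, 2, 5, 6, 7} = {1, 6}
… ∩ ⟦short⟧ = {1, 6} ∩ {1, 2, 3, 6} = {1, 6}
… ∩ ⟦friendly⟧ = {1, 6} ∩ {1, 6, 8} = {1, 6}
⟦short friendly chef who knew 7⟧ = {1, 6}, so the cardinality is 2.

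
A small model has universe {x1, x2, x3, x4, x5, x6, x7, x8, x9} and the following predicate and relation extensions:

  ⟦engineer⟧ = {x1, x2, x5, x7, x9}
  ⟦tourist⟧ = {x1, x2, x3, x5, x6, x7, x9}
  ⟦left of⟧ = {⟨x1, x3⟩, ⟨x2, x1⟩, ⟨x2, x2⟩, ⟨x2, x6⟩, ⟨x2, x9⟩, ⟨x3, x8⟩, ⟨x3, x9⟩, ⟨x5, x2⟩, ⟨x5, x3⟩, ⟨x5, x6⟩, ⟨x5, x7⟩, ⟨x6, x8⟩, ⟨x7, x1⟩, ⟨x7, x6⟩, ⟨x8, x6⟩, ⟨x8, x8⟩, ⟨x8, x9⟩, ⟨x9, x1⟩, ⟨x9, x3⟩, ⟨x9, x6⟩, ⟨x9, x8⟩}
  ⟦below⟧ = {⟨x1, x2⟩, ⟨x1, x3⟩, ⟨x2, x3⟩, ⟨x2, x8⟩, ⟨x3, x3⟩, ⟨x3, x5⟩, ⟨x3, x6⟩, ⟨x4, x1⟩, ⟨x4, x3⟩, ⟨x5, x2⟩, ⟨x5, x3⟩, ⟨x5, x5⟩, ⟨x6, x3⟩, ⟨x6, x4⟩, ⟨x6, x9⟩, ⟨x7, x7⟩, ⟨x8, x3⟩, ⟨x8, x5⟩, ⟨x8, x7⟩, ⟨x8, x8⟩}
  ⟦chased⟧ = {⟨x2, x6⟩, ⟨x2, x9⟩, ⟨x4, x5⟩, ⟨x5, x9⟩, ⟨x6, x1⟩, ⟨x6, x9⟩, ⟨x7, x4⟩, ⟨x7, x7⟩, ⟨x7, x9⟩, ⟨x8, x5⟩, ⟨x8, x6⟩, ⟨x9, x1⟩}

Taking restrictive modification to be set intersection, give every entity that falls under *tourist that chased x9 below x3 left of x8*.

⟦that chased x9⟧ = {x : ⟨x, x9⟩ ∈ ⟦chased⟧} = {x2, x5, x6, x7}
⟦below x3⟧ = {x : ⟨x, x3⟩ ∈ ⟦below⟧} = {x1, x2, x3, x4, x5, x6, x8}
⟦left of x8⟧ = {x : ⟨x, x8⟩ ∈ ⟦left of⟧} = {x3, x6, x8, x9}
⟦tourist⟧ = {x1, x2, x3, x5, x6, x7, x9}
… ∩ ⟦that chased x9⟧ = {x1, x2, x3, x5, x6, x7, x9} ∩ {x2, x5, x6, x7} = {x2, x5, x6, x7}
… ∩ ⟦below x3⟧ = {x2, x5, x6, x7} ∩ {x1, x2, x3, x4, x5, x6, x8} = {x2, x5, x6}
… ∩ ⟦left of x8⟧ = {x2, x5, x6} ∩ {x3, x6, x8, x9} = {x6}
So ⟦tourist that chased x9 below x3 left of x8⟧ = {x6}.

{x6}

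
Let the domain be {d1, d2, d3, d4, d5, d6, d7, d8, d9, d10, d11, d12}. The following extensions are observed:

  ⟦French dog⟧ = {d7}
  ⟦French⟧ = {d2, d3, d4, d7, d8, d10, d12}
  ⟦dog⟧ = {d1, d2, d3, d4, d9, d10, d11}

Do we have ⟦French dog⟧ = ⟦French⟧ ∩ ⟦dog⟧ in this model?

no

⟦French⟧ ∩ ⟦dog⟧ = {d2, d3, d4, d7, d8, d10, d12} ∩ {d1, d2, d3, d4, d9, d10, d11} = {d2, d3, d4, d10}
Observed ⟦French dog⟧ = {d7}.
These differ, so the modifier is not intersective in this model.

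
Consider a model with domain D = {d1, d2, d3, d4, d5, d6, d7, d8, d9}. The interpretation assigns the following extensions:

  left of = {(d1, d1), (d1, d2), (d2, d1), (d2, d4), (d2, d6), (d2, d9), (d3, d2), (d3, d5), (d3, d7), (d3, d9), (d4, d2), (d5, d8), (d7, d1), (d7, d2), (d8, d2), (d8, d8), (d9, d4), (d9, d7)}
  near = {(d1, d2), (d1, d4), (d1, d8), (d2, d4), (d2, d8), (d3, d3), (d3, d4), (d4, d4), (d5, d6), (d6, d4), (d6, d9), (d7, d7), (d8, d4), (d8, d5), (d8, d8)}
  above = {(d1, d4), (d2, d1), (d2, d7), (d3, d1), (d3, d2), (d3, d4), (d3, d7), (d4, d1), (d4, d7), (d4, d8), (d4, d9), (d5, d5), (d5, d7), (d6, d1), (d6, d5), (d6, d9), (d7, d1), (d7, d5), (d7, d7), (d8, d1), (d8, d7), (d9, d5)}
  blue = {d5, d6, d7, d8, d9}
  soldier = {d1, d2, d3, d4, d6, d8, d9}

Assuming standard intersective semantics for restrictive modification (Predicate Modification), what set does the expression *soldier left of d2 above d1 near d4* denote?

{d3, d4, d8}

⟦left of d2⟧ = {x : ⟨x, d2⟩ ∈ ⟦left of⟧} = {d1, d3, d4, d7, d8}
⟦above d1⟧ = {x : ⟨x, d1⟩ ∈ ⟦above⟧} = {d2, d3, d4, d6, d7, d8}
⟦near d4⟧ = {x : ⟨x, d4⟩ ∈ ⟦near⟧} = {d1, d2, d3, d4, d6, d8}
⟦soldier⟧ = {d1, d2, d3, d4, d6, d8, d9}
… ∩ ⟦left of d2⟧ = {d1, d2, d3, d4, d6, d8, d9} ∩ {d1, d3, d4, d7, d8} = {d1, d3, d4, d8}
… ∩ ⟦above d1⟧ = {d1, d3, d4, d8} ∩ {d2, d3, d4, d6, d7, d8} = {d3, d4, d8}
… ∩ ⟦near d4⟧ = {d3, d4, d8} ∩ {d1, d2, d3, d4, d6, d8} = {d3, d4, d8}
So ⟦soldier left of d2 above d1 near d4⟧ = {d3, d4, d8}.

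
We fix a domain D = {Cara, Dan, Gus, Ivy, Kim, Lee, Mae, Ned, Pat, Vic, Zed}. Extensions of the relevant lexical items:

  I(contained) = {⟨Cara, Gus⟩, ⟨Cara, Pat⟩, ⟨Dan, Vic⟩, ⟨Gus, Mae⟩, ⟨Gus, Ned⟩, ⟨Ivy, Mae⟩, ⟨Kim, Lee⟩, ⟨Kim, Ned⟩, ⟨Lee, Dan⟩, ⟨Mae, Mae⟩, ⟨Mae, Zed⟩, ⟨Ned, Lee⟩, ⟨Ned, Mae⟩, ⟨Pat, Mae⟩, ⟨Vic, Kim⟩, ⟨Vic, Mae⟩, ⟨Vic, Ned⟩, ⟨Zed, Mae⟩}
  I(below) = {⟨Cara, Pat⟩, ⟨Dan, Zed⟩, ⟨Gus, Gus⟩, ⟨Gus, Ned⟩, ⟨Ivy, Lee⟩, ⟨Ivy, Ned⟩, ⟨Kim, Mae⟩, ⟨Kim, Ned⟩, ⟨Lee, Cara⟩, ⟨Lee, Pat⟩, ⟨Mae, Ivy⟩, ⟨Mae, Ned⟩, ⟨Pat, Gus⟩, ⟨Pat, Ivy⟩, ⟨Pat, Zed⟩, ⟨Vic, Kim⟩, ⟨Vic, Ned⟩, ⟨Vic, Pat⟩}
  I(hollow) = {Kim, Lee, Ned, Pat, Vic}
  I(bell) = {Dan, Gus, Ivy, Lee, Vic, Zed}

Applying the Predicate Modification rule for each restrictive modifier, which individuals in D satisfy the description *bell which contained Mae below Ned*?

{Gus, Ivy, Vic}

⟦which contained Mae⟧ = {x : ⟨x, Mae⟩ ∈ ⟦contained⟧} = {Gus, Ivy, Mae, Ned, Pat, Vic, Zed}
⟦below Ned⟧ = {x : ⟨x, Ned⟩ ∈ ⟦below⟧} = {Gus, Ivy, Kim, Mae, Vic}
⟦bell⟧ = {Dan, Gus, Ivy, Lee, Vic, Zed}
… ∩ ⟦which contained Mae⟧ = {Dan, Gus, Ivy, Lee, Vic, Zed} ∩ {Gus, Ivy, Mae, Ned, Pat, Vic, Zed} = {Gus, Ivy, Vic, Zed}
… ∩ ⟦below Ned⟧ = {Gus, Ivy, Vic, Zed} ∩ {Gus, Ivy, Kim, Mae, Vic} = {Gus, Ivy, Vic}
So ⟦bell which contained Mae below Ned⟧ = {Gus, Ivy, Vic}.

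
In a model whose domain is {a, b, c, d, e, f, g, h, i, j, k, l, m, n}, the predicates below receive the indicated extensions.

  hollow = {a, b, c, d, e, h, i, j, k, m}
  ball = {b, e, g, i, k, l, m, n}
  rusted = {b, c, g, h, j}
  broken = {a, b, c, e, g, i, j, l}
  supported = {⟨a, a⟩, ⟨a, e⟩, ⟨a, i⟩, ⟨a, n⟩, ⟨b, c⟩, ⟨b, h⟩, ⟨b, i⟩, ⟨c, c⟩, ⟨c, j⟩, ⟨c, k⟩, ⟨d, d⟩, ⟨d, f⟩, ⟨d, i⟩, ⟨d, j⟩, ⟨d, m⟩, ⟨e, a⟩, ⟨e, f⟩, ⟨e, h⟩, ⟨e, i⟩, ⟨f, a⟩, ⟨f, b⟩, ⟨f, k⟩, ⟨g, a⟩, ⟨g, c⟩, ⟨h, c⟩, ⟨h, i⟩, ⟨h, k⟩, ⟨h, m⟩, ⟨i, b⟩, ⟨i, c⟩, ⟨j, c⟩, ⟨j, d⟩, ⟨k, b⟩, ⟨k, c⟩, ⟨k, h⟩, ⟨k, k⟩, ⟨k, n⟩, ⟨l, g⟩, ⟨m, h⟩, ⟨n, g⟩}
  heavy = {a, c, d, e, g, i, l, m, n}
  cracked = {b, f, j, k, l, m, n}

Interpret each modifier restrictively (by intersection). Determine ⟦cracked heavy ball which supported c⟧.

∅

⟦which supported c⟧ = {x : ⟨x, c⟩ ∈ ⟦supported⟧} = {b, c, g, h, i, j, k}
⟦ball⟧ = {b, e, g, i, k, l, m, n}
… ∩ ⟦which supported c⟧ = {b, e, g, i, k, l, m, n} ∩ {b, c, g, h, i, j, k} = {b, g, i, k}
… ∩ ⟦cracked⟧ = {b, g, i, k} ∩ {b, f, j, k, l, m, n} = {b, k}
… ∩ ⟦heavy⟧ = {b, k} ∩ {a, c, d, e, g, i, l, m, n} = ∅
So ⟦cracked heavy ball which supported c⟧ = ∅.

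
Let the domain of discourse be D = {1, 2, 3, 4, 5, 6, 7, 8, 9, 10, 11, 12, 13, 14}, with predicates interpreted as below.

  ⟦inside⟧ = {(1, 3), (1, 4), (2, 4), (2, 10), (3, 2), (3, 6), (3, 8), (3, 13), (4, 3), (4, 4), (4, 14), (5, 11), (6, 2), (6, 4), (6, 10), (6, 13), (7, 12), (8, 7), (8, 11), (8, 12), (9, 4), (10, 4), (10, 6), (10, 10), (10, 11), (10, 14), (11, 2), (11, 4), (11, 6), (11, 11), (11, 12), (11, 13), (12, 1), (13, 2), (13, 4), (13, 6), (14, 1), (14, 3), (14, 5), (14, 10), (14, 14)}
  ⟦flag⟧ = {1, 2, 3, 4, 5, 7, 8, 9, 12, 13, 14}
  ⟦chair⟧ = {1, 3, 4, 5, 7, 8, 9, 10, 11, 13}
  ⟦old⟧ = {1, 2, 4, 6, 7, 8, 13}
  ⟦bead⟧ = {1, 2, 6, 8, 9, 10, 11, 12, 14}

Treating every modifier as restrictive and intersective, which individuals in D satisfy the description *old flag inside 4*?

⟦inside 4⟧ = {x : ⟨x, 4⟩ ∈ ⟦inside⟧} = {1, 2, 4, 6, 9, 10, 11, 13}
⟦flag⟧ = {1, 2, 3, 4, 5, 7, 8, 9, 12, 13, 14}
… ∩ ⟦inside 4⟧ = {1, 2, 3, 4, 5, 7, 8, 9, 12, 13, 14} ∩ {1, 2, 4, 6, 9, 10, 11, 13} = {1, 2, 4, 9, 13}
… ∩ ⟦old⟧ = {1, 2, 4, 9, 13} ∩ {1, 2, 4, 6, 7, 8, 13} = {1, 2, 4, 13}
So ⟦old flag inside 4⟧ = {1, 2, 4, 13}.

{1, 2, 4, 13}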